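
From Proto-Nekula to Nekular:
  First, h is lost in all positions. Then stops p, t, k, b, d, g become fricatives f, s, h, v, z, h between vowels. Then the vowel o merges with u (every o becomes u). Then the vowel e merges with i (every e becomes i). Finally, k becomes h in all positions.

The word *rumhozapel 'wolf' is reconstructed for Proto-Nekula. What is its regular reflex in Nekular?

Nekular: *rumhozapel > rumozapel > rumozafel > rumuzafel > rumuzafil  (by h-loss, intervocalic lenition, vowel merger, vowel merger)

rumuzafil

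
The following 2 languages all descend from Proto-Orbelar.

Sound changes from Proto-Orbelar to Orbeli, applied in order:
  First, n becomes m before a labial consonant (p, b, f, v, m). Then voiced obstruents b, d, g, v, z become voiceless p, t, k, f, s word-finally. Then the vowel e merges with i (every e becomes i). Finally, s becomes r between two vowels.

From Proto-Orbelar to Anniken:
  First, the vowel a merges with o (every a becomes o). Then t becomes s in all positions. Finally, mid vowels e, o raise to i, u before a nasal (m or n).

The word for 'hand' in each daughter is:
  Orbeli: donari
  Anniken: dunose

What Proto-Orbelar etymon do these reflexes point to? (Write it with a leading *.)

*donase

Position 4: Orbeli has a, Anniken has o. Orbeli preserves a here (none of its changes turn any other segment into a), so the proto-segment is *a.
Position 5: Orbeli has r, Anniken has s. Taking the neighbouring segments as reconstructed: Orbeli r could go back to *s or *r; Anniken s could go back to *t or *s — the one source consistent with every daughter is *s.
This points to *donase. Verify forward in each daughter:
Orbeli: start from *donase.
  rule 1: no change — donase
  rule 2: no change — donase
  rule 3 (vowel merger): donase → donasi
  rule 4 (rhotacism): donasi → donari
  ⇒ Orbeli donari
Anniken: *donase
  donase → donose   [vowel merger]
  donose (rule 2 does not apply)
  donose → dunose   [pre-nasal raising]
  giving Anniken dunose.
*donase is the unique common source.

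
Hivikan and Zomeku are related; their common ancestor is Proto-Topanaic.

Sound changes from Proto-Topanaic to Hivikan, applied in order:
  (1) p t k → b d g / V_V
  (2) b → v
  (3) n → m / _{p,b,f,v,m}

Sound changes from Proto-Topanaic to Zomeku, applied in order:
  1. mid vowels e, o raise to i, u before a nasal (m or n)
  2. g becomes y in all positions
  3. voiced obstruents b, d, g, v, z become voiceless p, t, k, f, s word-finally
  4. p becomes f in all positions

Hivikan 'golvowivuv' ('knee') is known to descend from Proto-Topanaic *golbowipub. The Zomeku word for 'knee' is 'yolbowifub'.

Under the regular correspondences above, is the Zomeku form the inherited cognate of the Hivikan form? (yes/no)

Derive the expected Zomeku reflex of *golbowipub:
Zomeku: *golbowipub
  golbowipub (rule 1 does not apply)
  golbowipub → yolbowipub   [unconditioned shift]
  yolbowipub → yolbowipup   [final devoicing]
  yolbowipup → yolbowifuf   [unconditioned shift]
  giving Zomeku yolbowifuf.
The regular Zomeku reflex would be 'yolbowifuf', but the attested form is 'yolbowifub'. The correspondence is irregular, so they are not cognates (the Zomeku form has a different source).

no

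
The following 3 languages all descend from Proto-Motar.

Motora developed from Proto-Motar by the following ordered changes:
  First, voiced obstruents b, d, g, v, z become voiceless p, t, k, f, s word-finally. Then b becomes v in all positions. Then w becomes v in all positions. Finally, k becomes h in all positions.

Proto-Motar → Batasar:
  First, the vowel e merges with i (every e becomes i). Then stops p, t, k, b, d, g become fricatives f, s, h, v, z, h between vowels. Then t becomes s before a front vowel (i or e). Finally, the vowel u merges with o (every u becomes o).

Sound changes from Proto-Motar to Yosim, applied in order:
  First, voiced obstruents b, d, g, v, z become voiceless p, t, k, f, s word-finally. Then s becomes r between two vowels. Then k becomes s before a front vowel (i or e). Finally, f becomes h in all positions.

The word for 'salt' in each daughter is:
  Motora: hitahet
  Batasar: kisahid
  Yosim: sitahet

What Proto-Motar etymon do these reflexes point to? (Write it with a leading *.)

Position 6: Motora has e, Batasar has i, Yosim has e. Motora preserves e here (none of its changes turn any other segment into e), so the proto-segment is *e.
Position 3: Motora has t, Batasar has s, Yosim has t. Taking the neighbouring segments as reconstructed: Motora t can only go back to *t; Batasar s could go back to *t or *s; Yosim t can only go back to *t — the one source consistent with every daughter is *t.
Continuing position by position gives *kitahed; check it forward:
Motora: *kitahed
  kitahed → kitahet   [final devoicing]
  kitahet (rule 2 does not apply)
  kitahet (rule 3 does not apply)
  kitahet → hitahet   [unconditioned shift]
  giving Motora hitahet.
Batasar: *kitahed
  kitahed → kitahid   [vowel merger]
  kitahid → kisahid   [intervocalic lenition]
  kisahid (rule 3 does not apply)
  kisahid (rule 4 does not apply)
  giving Batasar kisahid.
Yosim: *kitahed
  kitahed → kitahet   [final devoicing]
  kitahet (rule 2 does not apply)
  kitahet → sitahet   [palatalisation]
  sitahet (rule 4 does not apply)
  giving Yosim sitahet.
Only *kitahed yields all of Motora hitahet, Batasar kisahid, Yosim sitahet.

*kitahed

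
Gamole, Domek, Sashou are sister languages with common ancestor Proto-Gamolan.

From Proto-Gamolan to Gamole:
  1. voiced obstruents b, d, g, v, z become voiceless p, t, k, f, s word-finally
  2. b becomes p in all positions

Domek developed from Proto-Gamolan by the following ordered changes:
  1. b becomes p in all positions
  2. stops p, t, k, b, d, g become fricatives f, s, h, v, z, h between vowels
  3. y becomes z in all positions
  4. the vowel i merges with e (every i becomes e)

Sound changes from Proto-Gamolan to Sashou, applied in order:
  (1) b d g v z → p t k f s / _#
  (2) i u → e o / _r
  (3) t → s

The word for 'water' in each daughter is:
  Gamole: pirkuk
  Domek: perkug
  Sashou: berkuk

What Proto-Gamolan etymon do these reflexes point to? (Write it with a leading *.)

Position 2: Gamole has i, Domek has e, Sashou has e. Gamole preserves i here (none of its changes turn any other segment into i), so the proto-segment is *i.
Position 6: Gamole has k, Domek has g, Sashou has k. Domek preserves g here (none of its changes turn any other segment into g), so the proto-segment is *g.
Position 1: Gamole has p, Domek has p, Sashou has b. Sashou preserves b here (none of its changes turn any other segment into b), so the proto-segment is *b.
Verify the candidate proto-form against each daughter:
Gamole: start from *birkug.
  rule 1 (final devoicing): birkug → birkuk
  rule 2 (unconditioned shift): birkuk → pirkuk
  ⇒ Gamole pirkuk
Domek: start from *birkug.
  rule 1 (unconditioned shift): birkug → pirkug
  rule 2: no change — pirkug
  rule 3: no change — pirkug
  rule 4 (vowel merger): pirkug → perkug
  ⇒ Domek perkug
Sashou: *birkug
  birkug → birkuk   [final devoicing]
  birkuk → berkuk   [pre-rhotic lowering]
  berkuk (rule 3 does not apply)
  giving Sashou berkuk.
Only *birkug yields all of Gamole pirkuk, Domek perkug, Sashou berkuk.

*birkug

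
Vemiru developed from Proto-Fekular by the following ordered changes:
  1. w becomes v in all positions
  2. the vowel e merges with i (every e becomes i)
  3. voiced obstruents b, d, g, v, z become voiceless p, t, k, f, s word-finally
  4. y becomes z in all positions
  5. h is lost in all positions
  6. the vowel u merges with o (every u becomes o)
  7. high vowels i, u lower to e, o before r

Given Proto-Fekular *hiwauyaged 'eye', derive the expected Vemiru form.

ivaozagit

Vemiru: start from *hiwauyaged.
  rule 1 (unconditioned shift): hiwauyaged → hivauyaged
  rule 2 (vowel merger): hivauyaged → hivauyagid
  rule 3 (final devoicing): hivauyagid → hivauyagit
  rule 4 (unconditioned shift): hivauyagit → hivauzagit
  rule 5 (h-loss): hivauzagit → ivauzagit
  rule 6 (vowel merger): ivauzagit → ivaozagit
  rule 7: no change — ivaozagit
  ⇒ Vemiru ivaozagit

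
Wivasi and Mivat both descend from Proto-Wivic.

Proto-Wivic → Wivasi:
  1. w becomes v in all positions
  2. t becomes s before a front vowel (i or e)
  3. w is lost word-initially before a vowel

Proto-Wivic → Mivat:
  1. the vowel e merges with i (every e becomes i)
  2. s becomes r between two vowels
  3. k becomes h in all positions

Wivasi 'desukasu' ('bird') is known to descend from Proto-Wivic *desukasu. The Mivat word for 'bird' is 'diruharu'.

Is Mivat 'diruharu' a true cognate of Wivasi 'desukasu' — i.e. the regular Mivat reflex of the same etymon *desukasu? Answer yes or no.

yes

Derive the expected Mivat reflex of *desukasu:
Mivat: start from *desukasu.
  rule 1 (vowel merger): desukasu → disukasu
  rule 2 (rhotacism): disukasu → dirukaru
  rule 3 (unconditioned shift): dirukaru → diruharu
  ⇒ Mivat diruharu
Mivat 'diruharu' matches the regular reflex exactly, so the pair is cognate.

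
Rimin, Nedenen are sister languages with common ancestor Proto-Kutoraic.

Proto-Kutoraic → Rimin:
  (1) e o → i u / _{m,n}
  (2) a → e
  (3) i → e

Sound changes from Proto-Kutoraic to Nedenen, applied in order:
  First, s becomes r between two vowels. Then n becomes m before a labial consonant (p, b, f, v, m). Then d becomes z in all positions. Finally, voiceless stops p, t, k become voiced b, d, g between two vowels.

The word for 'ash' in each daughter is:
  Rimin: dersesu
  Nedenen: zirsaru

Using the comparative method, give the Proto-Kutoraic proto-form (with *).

*dirsasu

Position 2: Rimin has e, Nedenen has i. Nedenen preserves i here (none of its changes turn any other segment into i), so the proto-segment is *i.
Position 1: Rimin has d, Nedenen has z. Rimin preserves d here (none of its changes turn any other segment into d), so the proto-segment is *d.
Verify the candidate proto-form against each daughter:
Rimin: start from *dirsasu.
  rule 1: no change — dirsasu
  rule 2 (vowel merger): dirsasu → dirsesu
  rule 3 (vowel merger): dirsesu → dersesu
  ⇒ Rimin dersesu
Nedenen: start from *dirsasu.
  rule 1 (rhotacism): dirsasu → dirsaru
  rule 2: no change — dirsaru
  rule 3 (unconditioned shift): dirsaru → zirsaru
  rule 4: no change — zirsaru
  ⇒ Nedenen zirsaru
No other proto-form is consistent with every reflex, so the reconstruction is *dirsasu.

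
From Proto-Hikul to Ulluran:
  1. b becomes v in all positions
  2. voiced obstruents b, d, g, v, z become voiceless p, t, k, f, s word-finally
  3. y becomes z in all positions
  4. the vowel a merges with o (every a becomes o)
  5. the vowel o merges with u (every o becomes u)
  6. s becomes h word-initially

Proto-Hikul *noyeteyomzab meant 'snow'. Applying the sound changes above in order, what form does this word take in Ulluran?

nuzetezumzuf

Ulluran: start from *noyeteyomzab.
  rule 1 (unconditioned shift): noyeteyomzab → noyeteyomzav
  rule 2 (final devoicing): noyeteyomzav → noyeteyomzaf
  rule 3 (unconditioned shift): noyeteyomzaf → nozetezomzaf
  rule 4 (vowel merger): nozetezomzaf → nozetezomzof
  rule 5 (vowel merger): nozetezomzof → nuzetezumzuf
  rule 6: no change — nuzetezumzuf
  ⇒ Ulluran nuzetezumzuf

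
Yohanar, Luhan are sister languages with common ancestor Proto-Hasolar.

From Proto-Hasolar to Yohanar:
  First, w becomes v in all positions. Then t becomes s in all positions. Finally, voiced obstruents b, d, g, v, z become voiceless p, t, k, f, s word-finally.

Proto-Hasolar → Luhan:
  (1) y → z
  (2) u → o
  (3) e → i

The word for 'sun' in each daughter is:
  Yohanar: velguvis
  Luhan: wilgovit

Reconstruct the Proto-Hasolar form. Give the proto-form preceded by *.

Position 8: Yohanar has s, Luhan has t. Luhan preserves t here (none of its changes turn any other segment into t), so the proto-segment is *t.
Position 2: Yohanar has e, Luhan has i. Yohanar preserves e here (none of its changes turn any other segment into e), so the proto-segment is *e.
Position 1: Yohanar has v, Luhan has w. Luhan preserves w here (none of its changes turn any other segment into w), so the proto-segment is *w.
Continuing position by position gives *welguvit; check it forward:
Yohanar: *welguvit
  welguvit → velguvit   [unconditioned shift]
  velguvit → velguvis   [unconditioned shift]
  velguvis (rule 3 does not apply)
  giving Yohanar velguvis.
Luhan: start from *welguvit.
  rule 1: no change — welguvit
  rule 2 (vowel merger): welguvit → welgovit
  rule 3 (vowel merger): welgovit → wilgovit
  ⇒ Luhan wilgovit
Only *welguvit yields all of Yohanar velguvis, Luhan wilgovit.

*welguvit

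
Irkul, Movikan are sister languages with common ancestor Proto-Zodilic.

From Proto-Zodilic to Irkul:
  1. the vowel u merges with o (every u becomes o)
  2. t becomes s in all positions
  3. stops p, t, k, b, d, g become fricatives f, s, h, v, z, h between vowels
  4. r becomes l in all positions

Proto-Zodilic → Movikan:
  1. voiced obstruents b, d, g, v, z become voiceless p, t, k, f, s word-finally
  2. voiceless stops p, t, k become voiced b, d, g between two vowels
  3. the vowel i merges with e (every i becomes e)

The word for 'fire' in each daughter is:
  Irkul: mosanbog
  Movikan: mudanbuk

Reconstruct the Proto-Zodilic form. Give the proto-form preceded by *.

*mutanbug

Position 3: Irkul has s, Movikan has d. Taking the neighbouring segments as reconstructed: Irkul s could go back to *t or *s; Movikan d could go back to *t or *d — the one source consistent with every daughter is *t.
Position 7: Irkul has o, Movikan has u. Movikan preserves u here (none of its changes turn any other segment into u), so the proto-segment is *u.
Position 2: Irkul has o, Movikan has u. Movikan preserves u here (none of its changes turn any other segment into u), so the proto-segment is *u.
Verify the candidate proto-form against each daughter:
Irkul: *mutanbug > motanbog > mosanbog  (by vowel merger, unconditioned shift)
Movikan: *mutanbug
  mutanbug → mutanbuk   [final devoicing]
  mutanbuk → mudanbuk   [intervocalic voicing]
  mudanbuk (rule 3 does not apply)
  giving Movikan mudanbuk.
Only *mutanbug yields all of Irkul mosanbog, Movikan mudanbuk.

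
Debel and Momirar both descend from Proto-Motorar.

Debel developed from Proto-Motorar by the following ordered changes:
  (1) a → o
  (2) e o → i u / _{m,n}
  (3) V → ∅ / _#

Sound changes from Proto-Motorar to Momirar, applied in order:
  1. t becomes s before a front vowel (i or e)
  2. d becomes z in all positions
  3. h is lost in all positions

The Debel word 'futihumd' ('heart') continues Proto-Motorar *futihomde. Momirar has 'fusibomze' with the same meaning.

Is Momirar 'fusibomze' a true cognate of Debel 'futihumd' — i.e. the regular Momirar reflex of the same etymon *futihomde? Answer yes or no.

no

Derive the expected Momirar reflex of *futihomde:
Momirar: start from *futihomde.
  rule 1 (palatalisation): futihomde → fusihomde
  rule 2 (unconditioned shift): fusihomde → fusihomze
  rule 3 (h-loss): fusihomze → fusiomze
  ⇒ Momirar fusiomze
The regular Momirar reflex would be 'fusiomze', but the attested form is 'fusibomze'. The correspondence is irregular, so they are not cognates (the Momirar form has a different source).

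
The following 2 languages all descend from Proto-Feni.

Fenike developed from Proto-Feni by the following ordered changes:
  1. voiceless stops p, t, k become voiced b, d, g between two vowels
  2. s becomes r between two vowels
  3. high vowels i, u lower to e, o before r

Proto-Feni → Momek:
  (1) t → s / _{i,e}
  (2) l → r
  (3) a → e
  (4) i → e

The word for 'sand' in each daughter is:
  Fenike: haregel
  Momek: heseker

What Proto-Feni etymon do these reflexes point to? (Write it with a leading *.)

Position 7: Fenike has l, Momek has r. Fenike preserves l here (none of its changes turn any other segment into l), so the proto-segment is *l.
Position 2: Fenike has a, Momek has e. Fenike preserves a here (none of its changes turn any other segment into a), so the proto-segment is *a.
This points to *hasekel. Verify forward in each daughter:
Fenike: *hasekel
  hasekel → hasegel   [intervocalic voicing]
  hasegel → haregel   [rhotacism]
  haregel (rule 3 does not apply)
  giving Fenike haregel.
Momek: start from *hasekel.
  rule 1: no change — hasekel
  rule 2 (unconditioned shift): hasekel → haseker
  rule 3 (vowel merger): haseker → heseker
  rule 4: no change — heseker
  ⇒ Momek heseker
*hasekel is the unique common source.

*hasekel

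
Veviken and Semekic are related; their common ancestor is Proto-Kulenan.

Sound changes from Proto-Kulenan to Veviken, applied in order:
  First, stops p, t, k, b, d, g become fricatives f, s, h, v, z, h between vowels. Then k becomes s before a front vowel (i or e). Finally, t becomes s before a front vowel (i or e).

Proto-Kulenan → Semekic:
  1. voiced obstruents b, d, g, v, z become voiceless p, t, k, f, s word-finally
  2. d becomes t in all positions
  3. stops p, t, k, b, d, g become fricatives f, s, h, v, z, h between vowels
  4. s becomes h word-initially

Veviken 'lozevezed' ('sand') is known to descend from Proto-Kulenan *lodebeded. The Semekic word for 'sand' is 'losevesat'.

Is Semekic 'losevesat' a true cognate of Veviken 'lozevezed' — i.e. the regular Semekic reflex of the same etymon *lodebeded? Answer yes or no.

Derive the expected Semekic reflex of *lodebeded:
Semekic: *lodebeded > lodebedet > lotebetet > loseveset  (by final devoicing, unconditioned shift, intervocalic lenition)
The regular Semekic reflex would be 'loseveset', but the attested form is 'losevesat'. The correspondence is irregular, so they are not cognates (the Semekic form has a different source).

no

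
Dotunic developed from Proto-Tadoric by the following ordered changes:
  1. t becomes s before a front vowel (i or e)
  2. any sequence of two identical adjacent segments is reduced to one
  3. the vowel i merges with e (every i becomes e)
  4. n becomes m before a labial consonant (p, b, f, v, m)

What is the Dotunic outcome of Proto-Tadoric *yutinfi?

yusemfe

Dotunic: start from *yutinfi.
  rule 1 (palatalisation): yutinfi → yusinfi
  rule 2: no change — yusinfi
  rule 3 (vowel merger): yusinfi → yusenfe
  rule 4 (nasal place assimilation): yusenfe → yusemfe
  ⇒ Dotunic yusemfe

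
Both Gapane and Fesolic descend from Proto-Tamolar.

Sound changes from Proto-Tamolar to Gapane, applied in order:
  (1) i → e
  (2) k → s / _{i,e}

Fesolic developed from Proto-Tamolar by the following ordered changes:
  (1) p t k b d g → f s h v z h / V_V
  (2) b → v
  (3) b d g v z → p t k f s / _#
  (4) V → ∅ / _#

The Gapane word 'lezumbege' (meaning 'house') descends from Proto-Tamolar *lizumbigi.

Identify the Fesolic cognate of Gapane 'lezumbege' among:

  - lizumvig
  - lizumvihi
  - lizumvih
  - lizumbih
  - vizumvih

lizumvih

Fesolic: start from *lizumbigi.
  rule 1 (intervocalic lenition): lizumbigi → lizumbihi
  rule 2 (unconditioned shift): lizumbihi → lizumvihi
  rule 3: no change — lizumvihi
  rule 4 (apocope): lizumvihi → lizumvih
  ⇒ Fesolic lizumvih
Only 'lizumvih' matches the regular Fesolic development of *lizumbigi.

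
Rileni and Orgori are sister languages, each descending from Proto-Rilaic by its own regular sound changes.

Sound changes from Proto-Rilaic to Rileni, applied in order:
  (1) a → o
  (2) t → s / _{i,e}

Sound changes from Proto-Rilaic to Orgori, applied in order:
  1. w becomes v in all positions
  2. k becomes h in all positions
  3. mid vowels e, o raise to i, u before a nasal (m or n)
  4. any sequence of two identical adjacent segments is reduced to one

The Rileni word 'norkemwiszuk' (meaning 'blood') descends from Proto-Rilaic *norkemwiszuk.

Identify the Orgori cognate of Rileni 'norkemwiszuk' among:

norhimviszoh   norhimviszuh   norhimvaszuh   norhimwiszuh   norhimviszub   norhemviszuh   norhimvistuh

Orgori: *norkemwiszuk
  norkemwiszuk → norkemviszuk   [unconditioned shift]
  norkemviszuk → norhemviszuh   [unconditioned shift]
  norhemviszuh → norhimviszuh   [pre-nasal raising]
  norhimviszuh (rule 4 does not apply)
  giving Orgori norhimviszuh.

norhimviszuh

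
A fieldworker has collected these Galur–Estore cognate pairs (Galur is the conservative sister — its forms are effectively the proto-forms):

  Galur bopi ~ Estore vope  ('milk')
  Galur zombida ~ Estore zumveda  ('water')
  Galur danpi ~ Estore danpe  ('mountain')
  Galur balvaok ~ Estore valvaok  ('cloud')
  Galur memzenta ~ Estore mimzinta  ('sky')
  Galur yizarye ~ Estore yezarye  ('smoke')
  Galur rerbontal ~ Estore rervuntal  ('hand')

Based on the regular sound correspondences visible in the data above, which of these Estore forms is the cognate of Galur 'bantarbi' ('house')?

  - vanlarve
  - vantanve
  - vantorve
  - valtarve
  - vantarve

balvaok ~ valvaok — Galur b corresponds to Estore v word-initially before a back vowel.
zombida ~ zumveda — Galur b corresponds to Estore v after a consonant, before a front vowel.
bopi ~ vope, danpi ~ danpe — Galur i corresponds to Estore e word-finally.
Applying these to Galur 'bantarbi':
  bantarbi → vantarbi   (b→v word-initially before a back vowel)
  vantarbi → vantarvi   (b→v after a consonant, before a front vowel)
  vantarvi → vantarve   (i→e word-finally)
So the Estore cognate is 'vantarve'.

vantarve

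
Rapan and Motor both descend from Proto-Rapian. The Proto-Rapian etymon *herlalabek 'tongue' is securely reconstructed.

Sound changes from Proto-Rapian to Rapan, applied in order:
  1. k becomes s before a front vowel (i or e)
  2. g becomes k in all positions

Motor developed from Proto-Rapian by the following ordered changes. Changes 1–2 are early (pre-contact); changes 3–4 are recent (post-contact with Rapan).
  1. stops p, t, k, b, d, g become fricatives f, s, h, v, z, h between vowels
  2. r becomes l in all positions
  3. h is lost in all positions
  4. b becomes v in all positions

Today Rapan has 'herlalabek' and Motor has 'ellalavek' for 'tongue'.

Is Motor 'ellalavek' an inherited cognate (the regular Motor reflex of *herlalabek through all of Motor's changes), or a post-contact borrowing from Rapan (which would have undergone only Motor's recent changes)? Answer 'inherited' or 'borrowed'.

inherited

If inherited, *herlalabek would pass through all of Motor's changes:
Motor: *herlalabek
  herlalabek → herlalavek   [intervocalic lenition]
  herlalavek → hellalavek   [unconditioned shift]
  hellalavek → ellalavek   [h-loss]
  ellalavek (rule 4 does not apply)
  giving Motor ellalavek.
If borrowed from Rapan 'herlalabek' after the early changes, it would undergo only the recent ones:
  rule 3 (h-loss): herlalabek → erlalabek
  rule 4 (unconditioned shift): erlalabek → erlalavek
  ⇒ as a loan: erlalavek
Motor 'ellalavek' matches the inherited outcome exactly, so it is an inherited cognate, not a loan.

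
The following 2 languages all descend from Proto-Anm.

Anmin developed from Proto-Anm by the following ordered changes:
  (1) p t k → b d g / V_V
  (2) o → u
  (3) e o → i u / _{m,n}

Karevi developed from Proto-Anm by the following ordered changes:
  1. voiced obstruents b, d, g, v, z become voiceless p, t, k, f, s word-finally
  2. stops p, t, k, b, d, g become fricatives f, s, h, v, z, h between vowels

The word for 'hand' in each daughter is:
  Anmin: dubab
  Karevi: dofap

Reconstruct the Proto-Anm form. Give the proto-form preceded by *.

Position 3: Anmin has b, Karevi has f. Taking the neighbouring segments as reconstructed: Anmin b could go back to *p or *b; Karevi f could go back to *p or *f — the one source consistent with every daughter is *p.
Position 5: Anmin has b, Karevi has p. Taking the neighbouring segments as reconstructed: Anmin b can only go back to *b; Karevi p could go back to *p or *b — the one source consistent with every daughter is *b.
Position 2: Anmin has u, Karevi has o. Karevi preserves o here (none of its changes turn any other segment into o), so the proto-segment is *o.
Continuing position by position gives *dopab; check it forward:
Anmin: start from *dopab.
  rule 1 (intervocalic voicing): dopab → dobab
  rule 2 (vowel merger): dobab → dubab
  rule 3: no change — dubab
  ⇒ Anmin dubab
Karevi: start from *dopab.
  rule 1 (final devoicing): dopab → dopap
  rule 2 (intervocalic lenition): dopap → dofap
  ⇒ Karevi dofap
*dopab is the unique common source.

*dopab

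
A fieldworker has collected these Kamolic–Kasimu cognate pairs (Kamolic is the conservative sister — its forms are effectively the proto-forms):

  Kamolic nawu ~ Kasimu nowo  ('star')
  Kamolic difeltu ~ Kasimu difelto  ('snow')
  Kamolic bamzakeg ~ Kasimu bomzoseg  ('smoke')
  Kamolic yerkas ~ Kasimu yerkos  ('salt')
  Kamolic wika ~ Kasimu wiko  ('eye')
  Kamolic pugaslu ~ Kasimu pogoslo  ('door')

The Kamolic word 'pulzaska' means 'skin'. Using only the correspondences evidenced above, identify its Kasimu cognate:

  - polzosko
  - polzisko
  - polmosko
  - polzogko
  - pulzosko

pugaslu ~ pogoslo — Kamolic u corresponds to Kasimu o after a consonant, before a consonant other than r, m, n, p, b, f, v.
nawu ~ nowo, bamzakeg ~ bomzoseg — Kamolic a corresponds to Kasimu o after a consonant, before a consonant other than r, m, n, p, b, f, v.
wika ~ wiko — Kamolic a corresponds to Kasimu o word-finally.
Applying these to Kamolic 'pulzaska':
  pulzaska → polzaska   (u→o after a consonant, before a consonant other than r, m, n, p, b, f, v)
  polzaska → polzoska   (a→o after a consonant, before a consonant other than r, m, n, p, b, f, v)
  polzoska → polzosko   (a→o word-finally)
So the Kasimu cognate is 'polzosko'.

polzosko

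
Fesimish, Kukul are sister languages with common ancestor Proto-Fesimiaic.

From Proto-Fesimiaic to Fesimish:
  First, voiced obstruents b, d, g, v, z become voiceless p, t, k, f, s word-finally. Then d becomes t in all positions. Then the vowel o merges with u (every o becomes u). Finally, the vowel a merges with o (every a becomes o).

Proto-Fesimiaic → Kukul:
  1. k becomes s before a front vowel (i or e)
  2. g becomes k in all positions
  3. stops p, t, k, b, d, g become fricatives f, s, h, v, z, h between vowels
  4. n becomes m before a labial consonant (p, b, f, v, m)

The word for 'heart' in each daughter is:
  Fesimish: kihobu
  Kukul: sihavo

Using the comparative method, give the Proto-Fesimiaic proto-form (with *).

Position 6: Fesimish has u, Kukul has o. Kukul preserves o here (none of its changes turn any other segment into o), so the proto-segment is *o.
Position 4: Fesimish has o, Kukul has a. Kukul preserves a here (none of its changes turn any other segment into a), so the proto-segment is *a.
Continuing position by position gives *kihabo; check it forward:
Fesimish: *kihabo > kihabu > kihobu  (by vowel merger, vowel merger)
Kukul: start from *kihabo.
  rule 1 (palatalisation): kihabo → sihabo
  rule 2: no change — sihabo
  rule 3 (intervocalic lenition): sihabo → sihavo
  rule 4: no change — sihavo
  ⇒ Kukul sihavo
*kihabo is the unique common source.

*kihabo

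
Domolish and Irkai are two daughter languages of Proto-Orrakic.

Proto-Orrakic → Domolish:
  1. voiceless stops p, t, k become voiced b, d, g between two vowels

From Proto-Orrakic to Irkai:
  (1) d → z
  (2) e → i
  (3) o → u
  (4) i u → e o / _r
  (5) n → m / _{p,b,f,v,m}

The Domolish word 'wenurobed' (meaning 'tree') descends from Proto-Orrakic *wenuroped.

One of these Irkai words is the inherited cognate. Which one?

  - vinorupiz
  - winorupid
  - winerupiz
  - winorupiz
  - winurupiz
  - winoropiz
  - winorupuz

winorupiz

Irkai: start from *wenuroped.
  rule 1 (unconditioned shift): wenuroped → wenuropez
  rule 2 (vowel merger): wenuropez → winuropiz
  rule 3 (vowel merger): winuropiz → winurupiz
  rule 4 (pre-rhotic lowering): winurupiz → winorupiz
  rule 5: no change — winorupiz
  ⇒ Irkai winorupiz
Only 'winorupiz' matches the regular Irkai development of *wenuroped.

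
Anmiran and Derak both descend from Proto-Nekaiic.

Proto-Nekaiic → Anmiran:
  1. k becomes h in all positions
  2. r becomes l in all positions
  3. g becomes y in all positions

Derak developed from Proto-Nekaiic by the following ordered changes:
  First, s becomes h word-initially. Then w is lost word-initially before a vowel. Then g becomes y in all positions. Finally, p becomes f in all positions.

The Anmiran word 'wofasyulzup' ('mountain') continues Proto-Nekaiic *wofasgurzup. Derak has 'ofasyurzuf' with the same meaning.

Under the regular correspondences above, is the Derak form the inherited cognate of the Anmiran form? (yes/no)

yes

Derive the expected Derak reflex of *wofasgurzup:
Derak: *wofasgurzup
  wofasgurzup (rule 1 does not apply)
  wofasgurzup → ofasgurzup   [glide loss]
  ofasgurzup → ofasyurzup   [unconditioned shift]
  ofasyurzup → ofasyurzuf   [unconditioned shift]
  giving Derak ofasyurzuf.
Derak 'ofasyurzuf' matches the regular reflex exactly, so the pair is cognate.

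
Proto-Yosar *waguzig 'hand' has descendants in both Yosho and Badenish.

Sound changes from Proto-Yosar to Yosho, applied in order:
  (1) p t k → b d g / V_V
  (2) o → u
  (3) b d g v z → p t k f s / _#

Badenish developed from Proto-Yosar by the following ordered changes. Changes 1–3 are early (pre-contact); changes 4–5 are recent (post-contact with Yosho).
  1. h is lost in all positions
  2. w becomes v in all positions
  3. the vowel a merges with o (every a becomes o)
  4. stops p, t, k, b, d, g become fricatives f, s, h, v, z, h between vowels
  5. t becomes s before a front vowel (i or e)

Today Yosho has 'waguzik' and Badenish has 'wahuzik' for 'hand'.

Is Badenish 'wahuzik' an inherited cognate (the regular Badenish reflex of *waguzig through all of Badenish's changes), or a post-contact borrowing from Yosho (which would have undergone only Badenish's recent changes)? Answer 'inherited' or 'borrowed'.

borrowed

If inherited, *waguzig would pass through all of Badenish's changes:
Badenish: *waguzig > vaguzig > voguzig > vohuzig  (by unconditioned shift, vowel merger, intervocalic lenition)
If borrowed from Yosho 'waguzik' after the early changes, it would undergo only the recent ones:
  rule 4 (intervocalic lenition): waguzik → wahuzik
  rule 5 (palatalisation): no change (wahuzik)
  ⇒ as a loan: wahuzik
Badenish 'wahuzik' matches the loan outcome 'wahuzik', not the inherited 'vohuzig' — it skipped the early Badenish changes, so it was borrowed from Yosho.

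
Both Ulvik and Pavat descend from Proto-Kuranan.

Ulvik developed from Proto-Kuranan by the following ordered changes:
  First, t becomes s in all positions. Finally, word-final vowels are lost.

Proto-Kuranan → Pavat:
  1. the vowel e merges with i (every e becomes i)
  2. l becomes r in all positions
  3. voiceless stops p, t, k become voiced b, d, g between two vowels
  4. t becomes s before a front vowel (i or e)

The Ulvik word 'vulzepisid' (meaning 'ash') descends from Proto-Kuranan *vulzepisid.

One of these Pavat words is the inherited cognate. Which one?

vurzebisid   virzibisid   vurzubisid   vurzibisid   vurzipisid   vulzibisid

Pavat: *vulzepisid > vulzipisid > vurzipisid > vurzibisid  (by vowel merger, unconditioned shift, intervocalic voicing)
The other candidates each miss or misapply at least one Pavat change.

vurzibisid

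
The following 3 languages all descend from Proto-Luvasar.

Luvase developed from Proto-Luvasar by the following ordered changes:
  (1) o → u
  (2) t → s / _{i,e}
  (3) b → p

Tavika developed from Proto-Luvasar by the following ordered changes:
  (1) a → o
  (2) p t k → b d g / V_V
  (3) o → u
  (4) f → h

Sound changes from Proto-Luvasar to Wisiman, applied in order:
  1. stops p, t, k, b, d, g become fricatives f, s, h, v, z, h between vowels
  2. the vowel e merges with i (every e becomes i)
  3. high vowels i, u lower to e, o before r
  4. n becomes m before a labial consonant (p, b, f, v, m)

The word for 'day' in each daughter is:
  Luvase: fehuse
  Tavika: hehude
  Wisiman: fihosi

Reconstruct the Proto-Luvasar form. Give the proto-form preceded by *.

Position 6: Luvase has e, Tavika has e, Wisiman has i. Luvase preserves e here (none of its changes turn any other segment into e), so the proto-segment is *e.
Position 1: Luvase has f, Tavika has h, Wisiman has f. Luvase preserves f here (none of its changes turn any other segment into f), so the proto-segment is *f.
Position 5: Luvase has s, Tavika has d, Wisiman has s. Taking the neighbouring segments as reconstructed: Luvase s could go back to *t or *s; Tavika d could go back to *t or *d; Wisiman s could go back to *t or *s — the one source consistent with every daughter is *t.
Verify the candidate proto-form against each daughter:
Luvase: *fehote > fehute > fehuse  (by vowel merger, palatalisation)
Tavika: start from *fehote.
  rule 1: no change — fehote
  rule 2 (intervocalic voicing): fehote → fehode
  rule 3 (vowel merger): fehode → fehude
  rule 4 (unconditioned shift): fehude → hehude
  ⇒ Tavika hehude
Wisiman: *fehote
  fehote → fehose   [intervocalic lenition]
  fehose → fihosi   [vowel merger]
  fihosi (rule 3 does not apply)
  fihosi (rule 4 does not apply)
  giving Wisiman fihosi.
No other proto-form is consistent with every reflex, so the reconstruction is *fehote.

*fehote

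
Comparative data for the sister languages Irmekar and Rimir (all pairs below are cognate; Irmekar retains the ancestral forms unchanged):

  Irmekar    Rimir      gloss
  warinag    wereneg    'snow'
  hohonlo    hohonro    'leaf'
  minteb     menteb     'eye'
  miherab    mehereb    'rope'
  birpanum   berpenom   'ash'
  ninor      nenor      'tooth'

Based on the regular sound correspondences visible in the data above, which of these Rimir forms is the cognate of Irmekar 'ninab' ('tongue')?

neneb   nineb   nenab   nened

neneb

warinag ~ wereneg, minteb ~ menteb — Irmekar i corresponds to Rimir e after a consonant, before a nasal.
miherab ~ mehereb — Irmekar a corresponds to Rimir e after a consonant, before a labial obstruent.
Applying these to Irmekar 'ninab':
  ninab → nenab   (i→e after a consonant, before a nasal)
  nenab → neneb   (a→e after a consonant, before a labial obstruent)
So the Rimir cognate is 'neneb'.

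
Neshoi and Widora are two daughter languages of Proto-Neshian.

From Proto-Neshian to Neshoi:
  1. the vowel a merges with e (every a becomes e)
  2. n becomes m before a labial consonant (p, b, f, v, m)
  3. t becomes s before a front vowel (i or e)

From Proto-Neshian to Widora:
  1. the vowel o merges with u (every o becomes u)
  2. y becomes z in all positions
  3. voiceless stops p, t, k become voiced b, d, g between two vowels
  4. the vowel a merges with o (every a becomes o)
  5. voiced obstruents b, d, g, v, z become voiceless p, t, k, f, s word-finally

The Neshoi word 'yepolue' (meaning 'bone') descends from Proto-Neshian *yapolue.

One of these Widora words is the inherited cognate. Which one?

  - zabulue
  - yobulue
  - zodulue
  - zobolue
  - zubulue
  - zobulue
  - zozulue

Widora: *yapolue
  yapolue → yapulue   [vowel merger]
  yapulue → zapulue   [unconditioned shift]
  zapulue → zabulue   [intervocalic voicing]
  zabulue → zobulue   [vowel merger]
  zobulue (rule 5 does not apply)
  giving Widora zobulue.

zobulue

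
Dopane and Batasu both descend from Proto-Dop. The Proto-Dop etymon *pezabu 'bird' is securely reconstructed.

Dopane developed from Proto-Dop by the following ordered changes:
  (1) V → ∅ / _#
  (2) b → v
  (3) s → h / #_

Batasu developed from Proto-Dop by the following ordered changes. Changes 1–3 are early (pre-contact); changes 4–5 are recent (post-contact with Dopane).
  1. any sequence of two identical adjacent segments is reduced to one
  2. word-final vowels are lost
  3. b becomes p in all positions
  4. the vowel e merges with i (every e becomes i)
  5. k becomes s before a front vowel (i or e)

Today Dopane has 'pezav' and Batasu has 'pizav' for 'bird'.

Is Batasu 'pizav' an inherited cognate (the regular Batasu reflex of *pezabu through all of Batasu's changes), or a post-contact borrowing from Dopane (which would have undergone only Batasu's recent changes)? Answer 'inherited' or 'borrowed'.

borrowed

If inherited, *pezabu would pass through all of Batasu's changes:
Batasu: *pezabu
  pezabu (rule 1 does not apply)
  pezabu → pezab   [apocope]
  pezab → pezap   [unconditioned shift]
  pezap → pizap   [vowel merger]
  pizap (rule 5 does not apply)
  giving Batasu pizap.
If borrowed from Dopane 'pezav' after the early changes, it would undergo only the recent ones:
  rule 4 (vowel merger): pezav → pizav
  rule 5 (palatalisation): no change (pizav)
  ⇒ as a loan: pizav
Batasu 'pizav' matches the loan outcome 'pizav', not the inherited 'pizap' — it skipped the early Batasu changes, so it was borrowed from Dopane.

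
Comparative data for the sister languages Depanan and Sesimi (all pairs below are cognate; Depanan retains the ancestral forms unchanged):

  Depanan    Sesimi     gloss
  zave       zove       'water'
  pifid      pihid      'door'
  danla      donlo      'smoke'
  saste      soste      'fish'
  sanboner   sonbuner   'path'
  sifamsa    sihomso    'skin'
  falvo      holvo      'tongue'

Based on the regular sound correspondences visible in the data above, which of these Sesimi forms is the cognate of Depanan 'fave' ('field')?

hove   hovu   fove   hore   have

falvo ~ holvo — Depanan f corresponds to Sesimi h word-initially before a back vowel.
zave ~ zove — Depanan a corresponds to Sesimi o after a consonant, before a labial obstruent.
Applying these to Depanan 'fave':
  fave → have   (f→h word-initially before a back vowel)
  have → hove   (a→o after a consonant, before a labial obstruent)
So the Sesimi cognate is 'hove'.

hove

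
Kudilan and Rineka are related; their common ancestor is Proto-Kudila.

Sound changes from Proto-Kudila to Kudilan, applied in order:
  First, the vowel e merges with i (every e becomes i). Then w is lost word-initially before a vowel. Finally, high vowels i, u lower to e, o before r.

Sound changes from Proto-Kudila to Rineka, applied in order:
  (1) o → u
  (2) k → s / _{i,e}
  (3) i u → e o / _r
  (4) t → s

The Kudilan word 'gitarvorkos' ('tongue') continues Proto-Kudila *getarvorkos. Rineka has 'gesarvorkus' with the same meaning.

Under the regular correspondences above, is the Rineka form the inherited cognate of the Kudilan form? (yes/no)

Derive the expected Rineka reflex of *getarvorkos:
Rineka: *getarvorkos
  getarvorkos → getarvurkus   [vowel merger]
  getarvurkus (rule 2 does not apply)
  getarvurkus → getarvorkus   [pre-rhotic lowering]
  getarvorkus → gesarvorkus   [unconditioned shift]
  giving Rineka gesarvorkus.
Rineka 'gesarvorkus' matches the regular reflex exactly, so the pair is cognate.

yes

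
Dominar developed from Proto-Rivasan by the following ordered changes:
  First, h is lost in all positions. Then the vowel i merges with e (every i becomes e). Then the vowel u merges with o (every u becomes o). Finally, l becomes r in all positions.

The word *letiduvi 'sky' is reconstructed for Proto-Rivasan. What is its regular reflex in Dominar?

Dominar: *letiduvi
  letiduvi (rule 1 does not apply)
  letiduvi → leteduve   [vowel merger]
  leteduve → letedove   [vowel merger]
  letedove → retedove   [unconditioned shift]
  giving Dominar retedove.

retedove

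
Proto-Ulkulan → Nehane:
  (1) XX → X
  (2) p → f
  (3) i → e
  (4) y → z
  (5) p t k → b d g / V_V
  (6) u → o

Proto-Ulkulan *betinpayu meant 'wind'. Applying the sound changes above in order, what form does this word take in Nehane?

Nehane: *betinpayu > betinfayu > betenfayu > betenfazu > bedenfazu > bedenfazo  (by unconditioned shift, vowel merger, unconditioned shift, intervocalic voicing, vowel merger)

bedenfazo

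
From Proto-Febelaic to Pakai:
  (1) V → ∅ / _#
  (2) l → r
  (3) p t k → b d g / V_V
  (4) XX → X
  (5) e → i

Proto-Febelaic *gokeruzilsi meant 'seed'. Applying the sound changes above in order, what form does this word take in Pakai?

Pakai: start from *gokeruzilsi.
  rule 1 (apocope): gokeruzilsi → gokeruzils
  rule 2 (unconditioned shift): gokeruzils → gokeruzirs
  rule 3 (intervocalic voicing): gokeruzirs → gogeruzirs
  rule 4: no change — gogeruzirs
  rule 5 (vowel merger): gogeruzirs → gogiruzirs
  ⇒ Pakai gogiruzirs

gogiruzirs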